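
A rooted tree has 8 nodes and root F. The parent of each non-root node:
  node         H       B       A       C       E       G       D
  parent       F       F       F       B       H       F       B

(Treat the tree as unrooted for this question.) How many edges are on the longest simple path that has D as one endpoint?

The node farthest from D is E, via D – B – F – H – E — 4 edges.

4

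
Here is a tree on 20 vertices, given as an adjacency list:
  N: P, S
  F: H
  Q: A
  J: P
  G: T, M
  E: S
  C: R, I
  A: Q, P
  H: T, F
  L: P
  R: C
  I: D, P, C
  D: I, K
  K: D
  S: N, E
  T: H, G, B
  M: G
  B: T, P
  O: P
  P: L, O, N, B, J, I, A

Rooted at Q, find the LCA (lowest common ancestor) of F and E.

F's ancestor chain is F, H, T, B, P, A, Q and E's is E, S, N, P, A, Q; they first meet at P.

P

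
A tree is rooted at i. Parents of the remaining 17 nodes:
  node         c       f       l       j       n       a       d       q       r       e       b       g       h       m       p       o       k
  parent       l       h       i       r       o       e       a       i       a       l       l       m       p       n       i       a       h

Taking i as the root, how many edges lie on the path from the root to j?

i – l – e – a – r – j — 5 edges.

5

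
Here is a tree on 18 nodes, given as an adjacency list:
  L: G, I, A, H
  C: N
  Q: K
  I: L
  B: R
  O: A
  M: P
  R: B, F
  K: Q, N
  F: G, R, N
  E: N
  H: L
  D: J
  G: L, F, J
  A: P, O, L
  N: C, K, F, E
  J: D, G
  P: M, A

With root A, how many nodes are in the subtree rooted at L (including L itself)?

14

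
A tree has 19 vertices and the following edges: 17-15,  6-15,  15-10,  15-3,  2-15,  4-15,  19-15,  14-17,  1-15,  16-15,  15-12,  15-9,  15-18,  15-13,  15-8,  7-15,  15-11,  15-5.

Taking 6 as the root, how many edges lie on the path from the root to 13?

2

6 → 15 → 13 — 2 edges.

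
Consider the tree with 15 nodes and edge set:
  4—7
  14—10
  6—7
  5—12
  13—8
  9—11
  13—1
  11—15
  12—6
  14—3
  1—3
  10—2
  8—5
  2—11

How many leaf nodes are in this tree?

3

Degree-1 nodes: 4, 9, 15 — 3 of them.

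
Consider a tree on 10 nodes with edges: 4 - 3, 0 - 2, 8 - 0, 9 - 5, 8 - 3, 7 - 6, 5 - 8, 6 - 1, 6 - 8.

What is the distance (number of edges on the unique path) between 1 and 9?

Walking from 1: 1 – 6 – 8 – 5 – 9. Length 4.

4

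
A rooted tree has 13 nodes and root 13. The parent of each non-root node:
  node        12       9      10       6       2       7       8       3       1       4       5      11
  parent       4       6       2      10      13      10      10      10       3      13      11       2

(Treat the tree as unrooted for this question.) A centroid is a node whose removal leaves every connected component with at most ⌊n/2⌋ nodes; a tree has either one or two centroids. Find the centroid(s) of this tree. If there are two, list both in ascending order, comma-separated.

10

If 10 is removed the pieces have sizes 6, 2, 2, 1, 1, all ≤ ⌊13/2⌋ = 6.
Every other node leaves some component of size > 6, so the centroid is unique.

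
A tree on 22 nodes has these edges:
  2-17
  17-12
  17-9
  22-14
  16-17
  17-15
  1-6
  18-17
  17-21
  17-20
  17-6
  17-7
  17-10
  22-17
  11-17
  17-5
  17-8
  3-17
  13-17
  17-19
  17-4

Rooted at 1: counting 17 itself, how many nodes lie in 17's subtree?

20

17's subtree: {17, 4, 8, 21, 3, 22, 11, 16, 20, 12, 19, 13, 2, 10, 9, 15, 7, 18, 5, 14}, size 20.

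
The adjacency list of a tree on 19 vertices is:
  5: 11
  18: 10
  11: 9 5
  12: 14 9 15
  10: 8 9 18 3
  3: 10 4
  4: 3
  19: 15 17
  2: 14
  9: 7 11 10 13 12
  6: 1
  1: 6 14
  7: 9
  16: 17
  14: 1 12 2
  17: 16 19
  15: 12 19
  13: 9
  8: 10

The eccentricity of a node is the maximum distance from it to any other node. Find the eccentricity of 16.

8

Distances from 16 peak at 8, attained at 4.
16-17-19-15-12-9-10-3-4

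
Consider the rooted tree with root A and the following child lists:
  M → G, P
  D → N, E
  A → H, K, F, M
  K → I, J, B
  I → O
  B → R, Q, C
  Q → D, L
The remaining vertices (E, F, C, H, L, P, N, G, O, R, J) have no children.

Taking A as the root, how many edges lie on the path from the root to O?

A–K–I–O — 3 edges.

3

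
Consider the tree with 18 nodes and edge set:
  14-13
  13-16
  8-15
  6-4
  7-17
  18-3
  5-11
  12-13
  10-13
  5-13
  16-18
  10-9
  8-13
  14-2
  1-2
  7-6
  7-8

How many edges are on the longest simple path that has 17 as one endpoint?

6

Distances from 17 peak at 6, attained at 3 (1 also at distance 6).
17–7–8–13–16–18–3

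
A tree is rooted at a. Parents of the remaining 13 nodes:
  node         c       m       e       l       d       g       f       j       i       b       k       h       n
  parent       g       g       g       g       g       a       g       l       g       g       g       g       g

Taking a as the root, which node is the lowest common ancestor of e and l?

g

Ancestors of e (toward the root): e, g, a.
Ancestors of l: l, g, a.
The deepest node appearing in both lists is g.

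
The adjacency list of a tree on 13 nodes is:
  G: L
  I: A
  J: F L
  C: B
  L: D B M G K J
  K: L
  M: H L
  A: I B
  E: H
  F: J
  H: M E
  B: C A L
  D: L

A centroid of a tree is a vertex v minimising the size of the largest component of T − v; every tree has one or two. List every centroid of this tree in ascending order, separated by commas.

Delete L: the remaining components have sizes 4, 3, 2, 1, 1, 1. Max 4 ≤ 6, so L is a centroid.
No neighbour of L does as well, so L is the unique centroid.

L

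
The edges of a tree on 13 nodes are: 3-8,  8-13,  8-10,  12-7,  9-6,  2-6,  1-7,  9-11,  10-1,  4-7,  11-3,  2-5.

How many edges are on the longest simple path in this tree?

Starting from 5, a farthest node is 4 at distance 10.
One longest path: 5 – 2 – 6 – 9 – 11 – 3 – 8 – 10 – 1 – 7 – 4.
So the diameter is 10.

10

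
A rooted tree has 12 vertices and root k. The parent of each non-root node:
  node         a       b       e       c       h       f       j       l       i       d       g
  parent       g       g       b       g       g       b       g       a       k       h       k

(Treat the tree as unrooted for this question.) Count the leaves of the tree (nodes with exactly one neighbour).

Exactly 7 nodes have a single neighbour: c, d, e, f, i, j, l.

7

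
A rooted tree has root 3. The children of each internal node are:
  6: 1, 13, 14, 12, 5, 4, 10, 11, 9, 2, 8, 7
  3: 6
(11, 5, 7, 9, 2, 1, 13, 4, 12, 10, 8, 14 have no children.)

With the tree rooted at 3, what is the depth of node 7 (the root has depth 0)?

2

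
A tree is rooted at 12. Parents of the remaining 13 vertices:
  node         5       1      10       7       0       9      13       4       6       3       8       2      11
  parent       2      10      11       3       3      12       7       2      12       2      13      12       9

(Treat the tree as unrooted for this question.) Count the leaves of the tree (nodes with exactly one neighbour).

6

The leaves are 0, 1, 4, 5, 6, 8.
That is 6 leaves.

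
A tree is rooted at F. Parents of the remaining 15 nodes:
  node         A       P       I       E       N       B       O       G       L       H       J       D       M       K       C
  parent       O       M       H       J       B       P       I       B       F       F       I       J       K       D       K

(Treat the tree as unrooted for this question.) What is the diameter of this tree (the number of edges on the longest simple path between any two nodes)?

10

BFS from L reaches N last, at distance 10; BFS from N confirms no node is farther.
Path: L-F-H-I-J-D-K-M-P-B-N.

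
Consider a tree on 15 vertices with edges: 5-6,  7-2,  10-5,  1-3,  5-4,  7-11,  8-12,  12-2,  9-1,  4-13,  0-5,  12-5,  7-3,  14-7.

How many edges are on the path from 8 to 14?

4

The path is 8–12–2–7–14, which has 4 edges.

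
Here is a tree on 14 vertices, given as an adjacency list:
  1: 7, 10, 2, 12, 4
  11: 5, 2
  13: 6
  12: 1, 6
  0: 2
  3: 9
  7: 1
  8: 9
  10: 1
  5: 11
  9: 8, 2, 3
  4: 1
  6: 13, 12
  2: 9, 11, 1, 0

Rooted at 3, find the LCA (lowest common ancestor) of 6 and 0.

2

Path 6→root: 6 12 1 2 9 3; path 0→root: 0 2 9 3.
First common node: 2.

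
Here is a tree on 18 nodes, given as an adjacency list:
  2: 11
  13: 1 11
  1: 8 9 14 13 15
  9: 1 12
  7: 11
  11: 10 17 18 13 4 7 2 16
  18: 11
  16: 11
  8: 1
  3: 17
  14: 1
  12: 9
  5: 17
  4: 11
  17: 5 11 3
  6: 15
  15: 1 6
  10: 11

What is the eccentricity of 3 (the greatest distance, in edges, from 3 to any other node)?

6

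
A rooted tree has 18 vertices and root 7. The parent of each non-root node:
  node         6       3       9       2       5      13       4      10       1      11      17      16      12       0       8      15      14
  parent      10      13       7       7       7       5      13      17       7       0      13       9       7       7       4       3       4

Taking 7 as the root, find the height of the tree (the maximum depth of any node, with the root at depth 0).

A deepest node is 6, reached by 7–5–13–17–10–6.
That path has 5 edges, so the height is 5.

5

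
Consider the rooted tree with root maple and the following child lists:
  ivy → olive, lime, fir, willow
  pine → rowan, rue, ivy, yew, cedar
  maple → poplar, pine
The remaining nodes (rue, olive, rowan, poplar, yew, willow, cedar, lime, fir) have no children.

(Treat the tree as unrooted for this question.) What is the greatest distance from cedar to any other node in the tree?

A farthest node from cedar is fir (lime, poplar, olive, willow also at distance 3).
The path cedar–pine–ivy–fir has 3 edges.

3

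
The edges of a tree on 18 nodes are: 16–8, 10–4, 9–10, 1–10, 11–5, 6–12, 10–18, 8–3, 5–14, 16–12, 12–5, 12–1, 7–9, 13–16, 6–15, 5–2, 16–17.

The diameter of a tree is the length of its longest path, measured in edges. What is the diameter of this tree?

A longest path is 7-9-10-1-12-16-8-3, with 7 edges.

7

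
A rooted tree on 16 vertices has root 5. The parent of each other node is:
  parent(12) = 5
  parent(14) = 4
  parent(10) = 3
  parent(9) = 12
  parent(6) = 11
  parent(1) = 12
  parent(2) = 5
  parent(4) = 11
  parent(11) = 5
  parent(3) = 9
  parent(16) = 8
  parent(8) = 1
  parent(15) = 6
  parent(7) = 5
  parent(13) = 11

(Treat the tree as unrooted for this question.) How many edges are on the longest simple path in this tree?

A longest path is 10-3-9-12-5-11-6-15, with 7 edges.

7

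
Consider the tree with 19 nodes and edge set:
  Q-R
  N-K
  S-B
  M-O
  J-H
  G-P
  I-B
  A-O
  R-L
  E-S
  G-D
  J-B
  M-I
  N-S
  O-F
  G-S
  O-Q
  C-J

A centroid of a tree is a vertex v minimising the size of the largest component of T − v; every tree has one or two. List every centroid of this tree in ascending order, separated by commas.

B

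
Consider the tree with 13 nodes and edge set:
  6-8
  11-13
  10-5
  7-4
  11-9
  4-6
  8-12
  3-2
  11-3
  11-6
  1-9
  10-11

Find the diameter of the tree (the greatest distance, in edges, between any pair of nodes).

5

BFS from 7 reaches 5 last, at distance 5; BFS from 5 confirms no node is farther.
Path: 7 - 4 - 6 - 11 - 10 - 5.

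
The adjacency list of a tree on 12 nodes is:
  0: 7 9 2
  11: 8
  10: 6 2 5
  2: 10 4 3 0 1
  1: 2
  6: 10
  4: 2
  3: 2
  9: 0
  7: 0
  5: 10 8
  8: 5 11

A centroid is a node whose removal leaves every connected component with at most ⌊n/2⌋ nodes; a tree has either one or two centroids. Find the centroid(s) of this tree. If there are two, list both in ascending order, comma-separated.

Removing 2 splits the tree into components of sizes 5, 3, 1, 1, 1; the largest is 5 ≤ ⌊12/2⌋ = 6.
No neighbour of 2 does as well, so 2 is the unique centroid.

2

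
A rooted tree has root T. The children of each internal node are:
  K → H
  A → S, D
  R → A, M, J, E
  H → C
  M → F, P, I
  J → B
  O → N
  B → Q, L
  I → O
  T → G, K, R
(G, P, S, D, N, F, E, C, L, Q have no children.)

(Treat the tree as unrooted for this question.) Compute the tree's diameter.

A longest path is C-H-K-T-R-M-I-O-N, with 8 edges.

8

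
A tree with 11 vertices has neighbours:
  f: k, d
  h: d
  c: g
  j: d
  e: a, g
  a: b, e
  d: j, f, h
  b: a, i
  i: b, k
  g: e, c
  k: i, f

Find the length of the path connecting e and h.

The path is e – a – b – i – k – f – d – h, which has 7 edges.

7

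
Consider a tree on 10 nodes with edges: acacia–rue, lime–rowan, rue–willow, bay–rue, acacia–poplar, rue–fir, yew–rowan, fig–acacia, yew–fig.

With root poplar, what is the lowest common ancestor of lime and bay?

acacia

lime's ancestor chain is lime, rowan, yew, fig, acacia, poplar and bay's is bay, rue, acacia, poplar; they first meet at acacia.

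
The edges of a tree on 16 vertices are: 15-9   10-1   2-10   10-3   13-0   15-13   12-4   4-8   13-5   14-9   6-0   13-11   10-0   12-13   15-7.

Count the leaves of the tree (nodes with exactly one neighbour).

9

Degree-1 nodes: 1, 2, 3, 5, 6, 7, 8, 11, 14 — 9 of them.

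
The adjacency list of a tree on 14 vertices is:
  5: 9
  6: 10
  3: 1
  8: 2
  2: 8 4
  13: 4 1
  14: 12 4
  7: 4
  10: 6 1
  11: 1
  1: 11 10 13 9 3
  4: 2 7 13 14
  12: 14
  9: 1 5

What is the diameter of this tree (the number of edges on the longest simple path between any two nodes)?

6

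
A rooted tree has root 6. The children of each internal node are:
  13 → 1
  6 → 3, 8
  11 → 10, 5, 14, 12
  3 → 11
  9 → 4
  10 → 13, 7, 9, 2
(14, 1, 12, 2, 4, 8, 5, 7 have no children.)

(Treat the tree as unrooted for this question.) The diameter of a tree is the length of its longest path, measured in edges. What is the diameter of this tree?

BFS from 8 reaches 4 last, at distance 6; BFS from 4 confirms no node is farther.
Path: 8 – 6 – 3 – 11 – 10 – 9 – 4.

6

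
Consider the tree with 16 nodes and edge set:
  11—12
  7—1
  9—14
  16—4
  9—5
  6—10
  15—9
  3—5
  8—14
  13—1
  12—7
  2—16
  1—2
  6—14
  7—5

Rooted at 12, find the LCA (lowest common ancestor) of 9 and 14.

9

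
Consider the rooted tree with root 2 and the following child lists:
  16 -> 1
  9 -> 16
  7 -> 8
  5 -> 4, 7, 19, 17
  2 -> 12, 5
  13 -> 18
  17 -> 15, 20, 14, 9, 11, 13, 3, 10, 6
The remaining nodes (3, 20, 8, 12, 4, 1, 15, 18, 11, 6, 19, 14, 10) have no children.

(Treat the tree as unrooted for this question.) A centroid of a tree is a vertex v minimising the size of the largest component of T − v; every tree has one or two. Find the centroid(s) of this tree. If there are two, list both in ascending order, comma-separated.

17

Removing 17 splits the tree into components of sizes 7, 3, 2, 1, 1, 1, 1, 1, 1, 1; the largest is 7 ≤ ⌊20/2⌋ = 10.
Every other node leaves some component of size > 10, so the centroid is unique.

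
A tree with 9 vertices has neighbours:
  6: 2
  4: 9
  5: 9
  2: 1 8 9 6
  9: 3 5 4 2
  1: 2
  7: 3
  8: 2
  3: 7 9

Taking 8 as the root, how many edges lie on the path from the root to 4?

3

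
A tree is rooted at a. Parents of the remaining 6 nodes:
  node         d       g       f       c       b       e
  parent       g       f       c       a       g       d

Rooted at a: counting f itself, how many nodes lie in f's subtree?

The subtree rooted at f contains: f, g, b, d, e — 5 nodes.

5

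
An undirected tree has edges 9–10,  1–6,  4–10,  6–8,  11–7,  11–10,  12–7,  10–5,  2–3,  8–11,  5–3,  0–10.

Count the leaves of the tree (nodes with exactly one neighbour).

6

Degree-1 nodes: 0, 1, 2, 4, 9, 12 — 6 of them.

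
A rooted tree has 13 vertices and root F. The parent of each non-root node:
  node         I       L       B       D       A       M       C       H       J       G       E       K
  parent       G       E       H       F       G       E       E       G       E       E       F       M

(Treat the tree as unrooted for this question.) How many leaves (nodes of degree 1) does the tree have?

Degree-1 nodes: A, B, C, D, I, J, K, L — 8 of them.

8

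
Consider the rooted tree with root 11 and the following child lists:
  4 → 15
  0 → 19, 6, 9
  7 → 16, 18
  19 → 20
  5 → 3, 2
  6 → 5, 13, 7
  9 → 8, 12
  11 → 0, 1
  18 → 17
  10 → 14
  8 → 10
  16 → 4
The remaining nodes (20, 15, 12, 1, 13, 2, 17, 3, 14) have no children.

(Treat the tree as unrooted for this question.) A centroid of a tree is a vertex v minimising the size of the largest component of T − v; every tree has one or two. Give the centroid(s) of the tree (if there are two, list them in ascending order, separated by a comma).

6

Delete 6: the remaining components have sizes 10, 6, 3, 1. Max 10 ≤ 10, so 6 is a centroid.
Every other node leaves some component of size > 10, so the centroid is unique.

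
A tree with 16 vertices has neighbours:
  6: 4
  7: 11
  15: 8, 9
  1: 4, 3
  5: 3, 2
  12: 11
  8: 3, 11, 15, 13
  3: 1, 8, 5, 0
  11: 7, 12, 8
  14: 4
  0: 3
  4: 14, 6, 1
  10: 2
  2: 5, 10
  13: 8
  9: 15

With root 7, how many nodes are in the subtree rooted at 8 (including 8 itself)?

Descendants of 8 (including itself): 8, 3, 15, 13, 1, 0, 5, 9, 4, 2, 14, 6, 10. That's 13.

13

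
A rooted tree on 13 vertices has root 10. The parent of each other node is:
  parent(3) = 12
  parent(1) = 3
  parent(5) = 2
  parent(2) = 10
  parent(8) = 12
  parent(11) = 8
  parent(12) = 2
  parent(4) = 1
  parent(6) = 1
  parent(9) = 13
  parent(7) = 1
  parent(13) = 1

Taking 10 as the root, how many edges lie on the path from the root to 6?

5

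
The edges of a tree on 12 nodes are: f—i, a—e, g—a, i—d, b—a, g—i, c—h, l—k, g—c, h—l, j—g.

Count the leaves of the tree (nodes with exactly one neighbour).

Exactly 6 nodes have a single neighbour: b, d, e, f, j, k.

6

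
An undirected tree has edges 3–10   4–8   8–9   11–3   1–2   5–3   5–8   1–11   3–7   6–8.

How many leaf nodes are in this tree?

6

Exactly 6 nodes have a single neighbour: 2, 4, 6, 7, 9, 10.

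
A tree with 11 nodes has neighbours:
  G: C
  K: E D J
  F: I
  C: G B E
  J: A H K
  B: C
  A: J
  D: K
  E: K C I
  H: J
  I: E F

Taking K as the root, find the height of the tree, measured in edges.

A deepest node is B, reached by K-E-C-B.
That path has 3 edges, so the height is 3.

3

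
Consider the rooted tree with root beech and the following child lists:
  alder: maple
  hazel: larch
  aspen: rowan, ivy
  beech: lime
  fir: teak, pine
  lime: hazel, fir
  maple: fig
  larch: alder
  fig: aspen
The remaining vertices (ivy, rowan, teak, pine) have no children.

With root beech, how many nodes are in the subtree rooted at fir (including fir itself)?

3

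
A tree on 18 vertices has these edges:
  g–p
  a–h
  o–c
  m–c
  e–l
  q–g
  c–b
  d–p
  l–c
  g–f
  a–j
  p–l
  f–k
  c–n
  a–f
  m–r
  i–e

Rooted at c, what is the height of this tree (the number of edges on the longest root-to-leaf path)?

6

h sits deepest: c → l → p → g → f → a → h — 6 edges from the root.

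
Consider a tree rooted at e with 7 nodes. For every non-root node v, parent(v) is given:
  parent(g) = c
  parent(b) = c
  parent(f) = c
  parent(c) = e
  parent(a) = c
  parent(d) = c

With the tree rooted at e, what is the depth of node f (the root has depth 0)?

2

e – c – f — 2 edges.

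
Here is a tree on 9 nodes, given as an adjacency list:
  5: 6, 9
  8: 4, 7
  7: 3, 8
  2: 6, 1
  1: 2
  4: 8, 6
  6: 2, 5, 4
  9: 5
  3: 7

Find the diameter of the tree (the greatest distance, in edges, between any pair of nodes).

6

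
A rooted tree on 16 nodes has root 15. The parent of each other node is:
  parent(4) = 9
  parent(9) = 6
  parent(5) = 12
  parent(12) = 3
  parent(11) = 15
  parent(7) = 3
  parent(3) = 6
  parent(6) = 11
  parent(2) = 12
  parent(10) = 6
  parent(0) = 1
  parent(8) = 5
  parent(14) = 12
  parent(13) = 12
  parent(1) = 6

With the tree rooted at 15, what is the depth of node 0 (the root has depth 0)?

Climbing from 0 to the root: 0–1–6–11–15. That's 4 steps.

4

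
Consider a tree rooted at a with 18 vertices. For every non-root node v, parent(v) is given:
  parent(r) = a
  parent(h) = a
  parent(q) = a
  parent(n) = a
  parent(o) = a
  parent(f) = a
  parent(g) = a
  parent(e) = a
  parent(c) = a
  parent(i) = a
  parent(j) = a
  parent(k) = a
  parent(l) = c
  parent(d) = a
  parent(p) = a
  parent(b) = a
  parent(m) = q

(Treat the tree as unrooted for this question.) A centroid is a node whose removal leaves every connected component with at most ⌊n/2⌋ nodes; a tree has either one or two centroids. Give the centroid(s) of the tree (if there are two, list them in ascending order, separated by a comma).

Removing a splits the tree into components of sizes 2, 2, 1, 1, 1, 1, 1, 1, 1, 1, 1, 1, 1, 1, 1; the largest is 2 ≤ ⌊18/2⌋ = 9.
Every other node leaves some component of size > 9, so the centroid is unique.

a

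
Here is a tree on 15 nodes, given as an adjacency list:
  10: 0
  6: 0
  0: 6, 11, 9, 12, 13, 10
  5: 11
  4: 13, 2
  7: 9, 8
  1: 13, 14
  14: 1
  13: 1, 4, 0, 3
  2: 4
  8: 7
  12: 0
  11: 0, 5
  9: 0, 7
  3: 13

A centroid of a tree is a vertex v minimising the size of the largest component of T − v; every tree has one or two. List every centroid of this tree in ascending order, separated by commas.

0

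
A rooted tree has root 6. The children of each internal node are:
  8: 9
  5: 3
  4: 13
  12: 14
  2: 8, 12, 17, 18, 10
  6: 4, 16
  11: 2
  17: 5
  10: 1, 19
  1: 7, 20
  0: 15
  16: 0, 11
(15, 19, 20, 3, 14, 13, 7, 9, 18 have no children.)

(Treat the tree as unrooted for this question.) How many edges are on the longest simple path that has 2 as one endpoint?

5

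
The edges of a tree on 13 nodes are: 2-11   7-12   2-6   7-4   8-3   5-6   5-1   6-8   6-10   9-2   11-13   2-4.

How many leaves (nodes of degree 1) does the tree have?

6

The leaves are 1, 3, 9, 10, 12, 13.
That is 6 leaves.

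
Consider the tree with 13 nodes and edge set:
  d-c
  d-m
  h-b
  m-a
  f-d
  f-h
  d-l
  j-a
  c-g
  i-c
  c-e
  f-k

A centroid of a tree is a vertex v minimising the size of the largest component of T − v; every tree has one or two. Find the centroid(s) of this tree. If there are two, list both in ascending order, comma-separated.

d

Delete d: the remaining components have sizes 4, 4, 3, 1. Max 4 ≤ 6, so d is a centroid.
No neighbour of d does as well, so d is the unique centroid.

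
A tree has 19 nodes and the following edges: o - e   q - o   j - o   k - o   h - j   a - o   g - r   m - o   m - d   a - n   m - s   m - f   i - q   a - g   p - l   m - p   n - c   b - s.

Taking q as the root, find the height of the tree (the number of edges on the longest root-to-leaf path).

4

A deepest node is r, reached by q-o-a-g-r.
That path has 4 edges, so the height is 4.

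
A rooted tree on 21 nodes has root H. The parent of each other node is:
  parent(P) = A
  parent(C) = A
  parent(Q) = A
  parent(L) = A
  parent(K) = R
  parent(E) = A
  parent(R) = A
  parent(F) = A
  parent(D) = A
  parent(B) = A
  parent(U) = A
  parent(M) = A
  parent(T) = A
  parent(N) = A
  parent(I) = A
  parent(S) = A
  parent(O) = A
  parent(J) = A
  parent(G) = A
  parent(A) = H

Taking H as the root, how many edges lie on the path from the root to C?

2

Path from H to C: H – A – C, which has 2 edges.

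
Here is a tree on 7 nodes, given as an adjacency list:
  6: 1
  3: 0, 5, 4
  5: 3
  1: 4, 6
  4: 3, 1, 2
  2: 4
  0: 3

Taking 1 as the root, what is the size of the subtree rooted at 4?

5

The subtree rooted at 4 contains: 4, 3, 2, 5, 0 — 5 nodes.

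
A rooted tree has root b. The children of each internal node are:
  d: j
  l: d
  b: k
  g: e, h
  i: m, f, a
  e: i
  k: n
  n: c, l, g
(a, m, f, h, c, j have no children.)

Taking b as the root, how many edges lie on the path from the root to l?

3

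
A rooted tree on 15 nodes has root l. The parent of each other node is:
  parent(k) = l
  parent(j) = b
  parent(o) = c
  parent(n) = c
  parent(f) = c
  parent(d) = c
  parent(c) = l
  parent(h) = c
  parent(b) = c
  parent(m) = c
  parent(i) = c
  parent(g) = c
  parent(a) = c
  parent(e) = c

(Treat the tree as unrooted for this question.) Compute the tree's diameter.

4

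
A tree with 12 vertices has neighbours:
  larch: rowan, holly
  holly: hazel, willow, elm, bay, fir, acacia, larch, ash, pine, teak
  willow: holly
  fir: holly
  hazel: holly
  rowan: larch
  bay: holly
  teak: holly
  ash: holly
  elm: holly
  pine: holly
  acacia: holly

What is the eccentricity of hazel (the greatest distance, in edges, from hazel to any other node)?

3

A farthest node from hazel is rowan.
The path hazel-holly-larch-rowan has 3 edges.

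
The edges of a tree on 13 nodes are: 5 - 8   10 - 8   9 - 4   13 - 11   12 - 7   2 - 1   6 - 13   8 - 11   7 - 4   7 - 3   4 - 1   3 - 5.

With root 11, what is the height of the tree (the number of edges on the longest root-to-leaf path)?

A deepest node is 2, reached by 11-8-5-3-7-4-1-2.
That path has 7 edges, so the height is 7.

7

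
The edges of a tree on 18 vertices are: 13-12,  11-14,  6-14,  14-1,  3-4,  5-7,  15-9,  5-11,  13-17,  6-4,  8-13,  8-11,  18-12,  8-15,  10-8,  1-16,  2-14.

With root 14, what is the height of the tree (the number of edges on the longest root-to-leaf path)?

5

A deepest node is 18, reached by 14-11-8-13-12-18.
That path has 5 edges, so the height is 5.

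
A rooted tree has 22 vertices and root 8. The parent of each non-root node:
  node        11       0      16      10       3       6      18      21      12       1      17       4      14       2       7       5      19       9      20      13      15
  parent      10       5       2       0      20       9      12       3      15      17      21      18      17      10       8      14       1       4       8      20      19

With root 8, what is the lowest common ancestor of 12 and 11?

Path 12→root: 12 15 19 1 17 21 3 20 8; path 11→root: 11 10 0 5 14 17 21 3 20 8.
First common node: 17.

17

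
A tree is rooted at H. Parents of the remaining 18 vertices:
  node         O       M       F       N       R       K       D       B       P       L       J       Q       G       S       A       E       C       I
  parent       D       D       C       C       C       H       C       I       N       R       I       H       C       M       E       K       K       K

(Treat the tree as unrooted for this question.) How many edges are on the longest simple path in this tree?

Starting from B, a farthest node is S at distance 6.
One longest path: B-I-K-C-D-M-S.
So the diameter is 6.

6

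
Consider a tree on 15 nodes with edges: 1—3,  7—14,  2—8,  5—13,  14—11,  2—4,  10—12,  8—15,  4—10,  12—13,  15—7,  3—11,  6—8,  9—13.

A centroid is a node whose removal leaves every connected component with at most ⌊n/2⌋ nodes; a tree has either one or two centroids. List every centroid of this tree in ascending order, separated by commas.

Delete 8: the remaining components have sizes 7, 6, 1. Max 7 ≤ 7, so 8 is a centroid.
No neighbour of 8 does as well, so 8 is the unique centroid.

8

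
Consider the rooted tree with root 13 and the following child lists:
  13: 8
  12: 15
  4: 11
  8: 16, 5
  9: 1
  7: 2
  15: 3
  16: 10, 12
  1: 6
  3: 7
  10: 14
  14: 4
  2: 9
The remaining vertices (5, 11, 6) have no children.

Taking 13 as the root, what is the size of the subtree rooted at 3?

The subtree rooted at 3 contains: 3, 7, 2, 9, 1, 6 — 6 nodes.

6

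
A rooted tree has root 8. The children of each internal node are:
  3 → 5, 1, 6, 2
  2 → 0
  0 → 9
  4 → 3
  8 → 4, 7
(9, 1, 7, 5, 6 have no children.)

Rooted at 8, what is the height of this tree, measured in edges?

9 sits deepest: 8–4–3–2–0–9 — 5 edges from the root.

5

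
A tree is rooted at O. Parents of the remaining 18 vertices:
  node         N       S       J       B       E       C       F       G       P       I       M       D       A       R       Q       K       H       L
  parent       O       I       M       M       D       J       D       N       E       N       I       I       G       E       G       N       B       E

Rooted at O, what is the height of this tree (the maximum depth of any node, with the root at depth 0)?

5

A deepest node is H, reached by O – N – I – M – B – H.
That path has 5 edges, so the height is 5.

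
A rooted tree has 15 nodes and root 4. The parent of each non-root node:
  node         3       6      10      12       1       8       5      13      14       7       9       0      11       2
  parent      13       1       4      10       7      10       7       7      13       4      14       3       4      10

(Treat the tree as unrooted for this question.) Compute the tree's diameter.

Starting from 2, a farthest node is 0 at distance 6.
One longest path: 2 – 10 – 4 – 7 – 13 – 3 – 0.
So the diameter is 6.

6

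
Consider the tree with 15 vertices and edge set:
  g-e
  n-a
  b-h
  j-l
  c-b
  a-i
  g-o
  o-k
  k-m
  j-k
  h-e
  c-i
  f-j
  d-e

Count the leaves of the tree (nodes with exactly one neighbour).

5

The leaves are d, f, l, m, n.
That is 5 leaves.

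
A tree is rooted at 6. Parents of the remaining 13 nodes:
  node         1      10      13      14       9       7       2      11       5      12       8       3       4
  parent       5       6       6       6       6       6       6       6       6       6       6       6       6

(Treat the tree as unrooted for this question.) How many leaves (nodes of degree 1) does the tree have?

Degree-1 nodes: 1, 2, 3, 4, 7, 8, 9, 10, 11, 12, 13, 14 — 12 of them.

12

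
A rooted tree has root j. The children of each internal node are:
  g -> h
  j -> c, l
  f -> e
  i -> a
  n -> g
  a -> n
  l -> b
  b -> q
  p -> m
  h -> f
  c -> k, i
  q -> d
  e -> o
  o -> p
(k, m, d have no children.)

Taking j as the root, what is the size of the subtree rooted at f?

5

f's subtree: {f, e, o, p, m}, size 5.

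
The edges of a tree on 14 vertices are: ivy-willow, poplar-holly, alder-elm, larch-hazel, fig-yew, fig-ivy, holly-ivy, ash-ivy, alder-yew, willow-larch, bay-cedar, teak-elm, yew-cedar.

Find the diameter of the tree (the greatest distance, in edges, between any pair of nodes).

8

A longest path is hazel–larch–willow–ivy–fig–yew–alder–elm–teak, with 8 edges.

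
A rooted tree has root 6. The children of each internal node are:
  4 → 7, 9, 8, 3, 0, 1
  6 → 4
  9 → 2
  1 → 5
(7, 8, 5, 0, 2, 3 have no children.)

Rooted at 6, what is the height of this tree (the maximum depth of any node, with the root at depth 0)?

A deepest node is 5, reached by 6 → 4 → 1 → 5.
That path has 3 edges, so the height is 3.

3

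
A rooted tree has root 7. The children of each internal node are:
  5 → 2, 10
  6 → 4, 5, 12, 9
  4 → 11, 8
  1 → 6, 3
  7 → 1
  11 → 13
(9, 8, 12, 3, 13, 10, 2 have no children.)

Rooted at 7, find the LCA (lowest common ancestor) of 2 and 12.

6

Ancestors of 2 (toward the root): 2, 5, 6, 1, 7.
Ancestors of 12: 12, 6, 1, 7.
The deepest node appearing in both lists is 6.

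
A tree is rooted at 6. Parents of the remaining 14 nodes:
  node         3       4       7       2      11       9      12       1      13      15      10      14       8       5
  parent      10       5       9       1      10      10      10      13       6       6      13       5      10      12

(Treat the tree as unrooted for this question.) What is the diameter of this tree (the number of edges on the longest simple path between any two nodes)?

6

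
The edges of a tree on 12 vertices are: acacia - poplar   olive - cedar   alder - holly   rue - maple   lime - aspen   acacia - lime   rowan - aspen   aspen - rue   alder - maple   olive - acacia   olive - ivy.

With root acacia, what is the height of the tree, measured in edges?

holly sits deepest: acacia → lime → aspen → rue → maple → alder → holly — 6 edges from the root.

6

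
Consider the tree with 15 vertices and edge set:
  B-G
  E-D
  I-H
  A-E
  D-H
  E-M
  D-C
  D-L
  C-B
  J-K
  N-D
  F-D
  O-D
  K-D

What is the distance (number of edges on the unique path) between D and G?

3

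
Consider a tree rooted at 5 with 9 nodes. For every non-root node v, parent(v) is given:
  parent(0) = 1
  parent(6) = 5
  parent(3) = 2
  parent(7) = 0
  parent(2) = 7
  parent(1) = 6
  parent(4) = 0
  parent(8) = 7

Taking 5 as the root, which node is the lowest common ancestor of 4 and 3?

4's ancestor chain is 4, 0, 1, 6, 5 and 3's is 3, 2, 7, 0, 1, 6, 5; they first meet at 0.

0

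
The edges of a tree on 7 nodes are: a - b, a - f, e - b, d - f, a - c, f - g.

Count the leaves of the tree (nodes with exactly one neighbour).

4

The leaves are c, d, e, g.
That is 4 leaves.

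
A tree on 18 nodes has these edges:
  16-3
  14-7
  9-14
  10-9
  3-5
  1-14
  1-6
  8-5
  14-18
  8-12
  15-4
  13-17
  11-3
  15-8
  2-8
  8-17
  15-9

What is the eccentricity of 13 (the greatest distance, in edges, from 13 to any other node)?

7

A farthest node from 13 is 6.
The path 13 – 17 – 8 – 15 – 9 – 14 – 1 – 6 has 7 edges.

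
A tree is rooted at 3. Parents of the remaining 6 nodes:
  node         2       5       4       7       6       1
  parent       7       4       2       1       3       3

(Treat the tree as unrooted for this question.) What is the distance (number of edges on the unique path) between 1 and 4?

3

Walking from 1: 1 – 7 – 2 – 4. Length 3.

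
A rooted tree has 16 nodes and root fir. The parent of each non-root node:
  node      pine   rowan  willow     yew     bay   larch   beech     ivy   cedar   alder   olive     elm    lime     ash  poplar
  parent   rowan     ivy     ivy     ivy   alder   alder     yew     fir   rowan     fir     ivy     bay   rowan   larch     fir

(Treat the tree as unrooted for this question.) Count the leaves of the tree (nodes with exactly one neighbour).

9

Exactly 9 nodes have a single neighbour: ash, beech, cedar, elm, lime, olive, pine, poplar, willow.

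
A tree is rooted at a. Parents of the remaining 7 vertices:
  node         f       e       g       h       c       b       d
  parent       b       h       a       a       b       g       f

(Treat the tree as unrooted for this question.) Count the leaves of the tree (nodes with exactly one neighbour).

3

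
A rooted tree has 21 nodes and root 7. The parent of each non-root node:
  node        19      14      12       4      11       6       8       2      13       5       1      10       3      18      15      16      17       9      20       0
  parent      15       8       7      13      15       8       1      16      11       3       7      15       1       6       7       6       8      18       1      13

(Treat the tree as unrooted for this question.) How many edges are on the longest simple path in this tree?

A longest path is 9-18-6-8-1-7-15-11-13-0, with 9 edges.

9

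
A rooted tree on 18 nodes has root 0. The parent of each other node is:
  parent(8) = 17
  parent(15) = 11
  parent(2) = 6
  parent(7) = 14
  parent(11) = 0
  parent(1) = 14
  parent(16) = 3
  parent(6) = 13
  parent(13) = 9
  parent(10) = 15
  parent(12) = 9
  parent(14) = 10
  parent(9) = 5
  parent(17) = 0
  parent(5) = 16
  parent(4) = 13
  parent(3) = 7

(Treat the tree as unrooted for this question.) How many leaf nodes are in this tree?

5

Exactly 5 nodes have a single neighbour: 1, 2, 4, 8, 12.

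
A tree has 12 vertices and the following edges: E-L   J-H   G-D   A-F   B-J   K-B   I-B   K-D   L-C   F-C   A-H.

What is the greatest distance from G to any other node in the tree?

Distances from G peak at 10, attained at E.
G – D – K – B – J – H – A – F – C – L – E

10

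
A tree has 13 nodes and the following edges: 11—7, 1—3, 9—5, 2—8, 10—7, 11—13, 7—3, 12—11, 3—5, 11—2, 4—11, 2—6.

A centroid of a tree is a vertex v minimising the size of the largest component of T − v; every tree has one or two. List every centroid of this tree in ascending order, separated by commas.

Delete 11: the remaining components have sizes 6, 3, 1, 1, 1. Max 6 ≤ 6, so 11 is a centroid.
Every other node leaves some component of size > 6, so the centroid is unique.

11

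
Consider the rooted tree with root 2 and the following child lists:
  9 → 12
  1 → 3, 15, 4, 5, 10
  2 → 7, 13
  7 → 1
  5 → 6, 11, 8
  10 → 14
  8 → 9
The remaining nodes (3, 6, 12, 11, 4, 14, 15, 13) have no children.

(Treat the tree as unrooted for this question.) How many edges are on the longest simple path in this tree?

7

BFS from 12 reaches 13 last, at distance 7; BFS from 13 confirms no node is farther.
Path: 12–9–8–5–1–7–2–13.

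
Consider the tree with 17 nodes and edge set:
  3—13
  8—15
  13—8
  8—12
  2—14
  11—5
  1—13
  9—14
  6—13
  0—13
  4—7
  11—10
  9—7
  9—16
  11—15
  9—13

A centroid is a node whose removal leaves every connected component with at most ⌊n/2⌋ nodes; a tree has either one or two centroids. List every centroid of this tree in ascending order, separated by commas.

13

Delete 13: the remaining components have sizes 6, 6, 1, 1, 1, 1. Max 6 ≤ 8, so 13 is a centroid.
No neighbour of 13 does as well, so 13 is the unique centroid.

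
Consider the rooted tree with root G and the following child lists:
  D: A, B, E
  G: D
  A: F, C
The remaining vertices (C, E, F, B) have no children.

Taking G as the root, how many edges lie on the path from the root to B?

Path from G to B: G – D – B, which has 2 edges.

2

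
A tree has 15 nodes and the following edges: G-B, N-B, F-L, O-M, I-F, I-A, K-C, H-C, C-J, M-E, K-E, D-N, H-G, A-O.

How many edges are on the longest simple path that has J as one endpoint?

9

A farthest node from J is L.
The path J – C – K – E – M – O – A – I – F – L has 9 edges.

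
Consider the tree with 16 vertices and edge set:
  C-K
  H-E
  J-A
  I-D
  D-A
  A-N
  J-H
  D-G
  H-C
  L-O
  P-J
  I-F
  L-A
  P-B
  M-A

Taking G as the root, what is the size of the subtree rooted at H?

The subtree rooted at H contains: H, C, E, K — 4 nodes.

4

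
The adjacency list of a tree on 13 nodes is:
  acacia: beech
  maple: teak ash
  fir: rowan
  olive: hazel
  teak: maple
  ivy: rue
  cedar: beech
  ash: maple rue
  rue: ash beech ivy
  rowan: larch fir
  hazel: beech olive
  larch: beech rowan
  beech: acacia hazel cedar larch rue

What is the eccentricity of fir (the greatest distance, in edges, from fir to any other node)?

Distances from fir peak at 7, attained at teak.
fir–rowan–larch–beech–rue–ash–maple–teak

7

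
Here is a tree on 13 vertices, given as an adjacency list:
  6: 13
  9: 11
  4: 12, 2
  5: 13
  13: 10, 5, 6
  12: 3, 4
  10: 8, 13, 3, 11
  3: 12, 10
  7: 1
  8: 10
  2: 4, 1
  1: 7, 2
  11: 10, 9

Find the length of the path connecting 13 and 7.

7

Walking from 13: 13–10–3–12–4–2–1–7. Length 7.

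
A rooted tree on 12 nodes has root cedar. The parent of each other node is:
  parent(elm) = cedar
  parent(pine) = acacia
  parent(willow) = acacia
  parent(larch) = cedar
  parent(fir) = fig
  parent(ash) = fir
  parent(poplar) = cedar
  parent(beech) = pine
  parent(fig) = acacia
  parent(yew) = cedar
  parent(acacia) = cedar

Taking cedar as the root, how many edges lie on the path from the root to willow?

2

Path from cedar to willow: cedar → acacia → willow, which has 2 edges.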